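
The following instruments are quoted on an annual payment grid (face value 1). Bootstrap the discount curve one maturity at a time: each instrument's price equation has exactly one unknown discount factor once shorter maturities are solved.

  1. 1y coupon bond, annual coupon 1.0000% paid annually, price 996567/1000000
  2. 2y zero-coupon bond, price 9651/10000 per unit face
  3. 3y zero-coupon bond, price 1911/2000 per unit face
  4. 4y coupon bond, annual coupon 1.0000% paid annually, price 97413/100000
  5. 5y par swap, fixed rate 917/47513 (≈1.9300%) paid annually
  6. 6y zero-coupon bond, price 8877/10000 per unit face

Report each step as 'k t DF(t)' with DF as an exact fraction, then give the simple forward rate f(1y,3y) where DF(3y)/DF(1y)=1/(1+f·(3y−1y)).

step 1 [1y] bond c/1=1/100: DF=(996567/1000000 − 1/100·(0))/(1+1/100) = 9867/10000 ≈ 0.986700
step 2 [2y] zero: DF = P = 9651/10000 ≈ 0.965100
step 3 [3y] zero: DF = P = 1911/2000 ≈ 0.955500
step 4 [4y] bond c/1=1/100: DF=(97413/100000 − 1/100·(0.986700+0.965100+0.955500))/(1+1/100) = 9357/10000 ≈ 0.935700
step 5 [5y] swap r/1=917/47513: DF=(1 − 917/47513·(0.986700+0.965100+0.955500+0.935700))/(1+917/47513) = 9083/10000 ≈ 0.908300
step 6 [6y] zero: DF = P = 8877/10000 ≈ 0.887700

1 1 9867/10000
2 2 9651/10000
3 3 1911/2000
4 4 9357/10000
5 5 9083/10000
6 6 8877/10000
f(1y,3y) = ((9867/10000)/(1911/2000) − 1)/(2) = 4/245 ≈ 1.6327%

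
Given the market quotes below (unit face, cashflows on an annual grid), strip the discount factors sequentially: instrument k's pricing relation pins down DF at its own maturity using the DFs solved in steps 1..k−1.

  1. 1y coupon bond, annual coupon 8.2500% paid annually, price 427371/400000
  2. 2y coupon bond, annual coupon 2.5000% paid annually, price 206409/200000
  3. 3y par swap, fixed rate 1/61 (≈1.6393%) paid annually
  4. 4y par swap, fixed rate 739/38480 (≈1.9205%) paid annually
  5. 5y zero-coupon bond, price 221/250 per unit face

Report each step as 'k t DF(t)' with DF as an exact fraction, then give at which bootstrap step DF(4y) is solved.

step 1 [1y] bond c/1=33/400: DF=(427371/400000 − 33/400·(0))/(1+33/400) = 987/1000 ≈ 0.987000
step 2 [2y] bond c/1=1/40: DF=(206409/200000 − 1/40·(0.987000))/(1+1/40) = 2457/2500 ≈ 0.982800
step 3 [3y] swap r/1=1/61: DF=(1 − 1/61·(0.987000+0.982800))/(1+1/61) = 9521/10000 ≈ 0.952100
step 4 [4y] swap r/1=739/38480: DF=(1 − 739/38480·(0.987000+0.982800+0.952100))/(1+739/38480) = 9261/10000 ≈ 0.926100
step 5 [5y] zero: DF = P = 221/250 ≈ 0.884000

1 1 987/1000
2 2 2457/2500
3 3 9521/10000
4 4 9261/10000
5 5 221/250
DF(4y) is solved at step 4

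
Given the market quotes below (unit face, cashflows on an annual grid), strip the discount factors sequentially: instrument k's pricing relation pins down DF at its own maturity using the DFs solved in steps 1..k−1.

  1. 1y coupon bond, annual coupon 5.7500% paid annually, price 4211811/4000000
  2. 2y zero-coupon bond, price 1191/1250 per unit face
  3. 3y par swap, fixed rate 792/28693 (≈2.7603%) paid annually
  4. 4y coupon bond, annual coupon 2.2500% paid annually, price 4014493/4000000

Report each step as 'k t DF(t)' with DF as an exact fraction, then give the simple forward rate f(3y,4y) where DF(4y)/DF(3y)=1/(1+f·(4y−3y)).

step 1 [1y] bond c/1=23/400: DF=(4211811/4000000 − 23/400·(0))/(1+23/400) = 9957/10000 ≈ 0.995700
step 2 [2y] zero: DF = P = 1191/1250 ≈ 0.952800
step 3 [3y] swap r/1=792/28693: DF=(1 − 792/28693·(0.995700+0.952800))/(1+792/28693) = 1151/1250 ≈ 0.920800
step 4 [4y] bond c/1=9/400: DF=(4014493/4000000 − 9/400·(0.995700+0.952800+0.920800))/(1+9/400) = 574/625 ≈ 0.918400

1 1 9957/10000
2 2 1191/1250
3 3 1151/1250
4 4 574/625
f(3y,4y) = ((1151/1250)/(574/625) − 1)/(1) = 3/1148 ≈ 0.2613%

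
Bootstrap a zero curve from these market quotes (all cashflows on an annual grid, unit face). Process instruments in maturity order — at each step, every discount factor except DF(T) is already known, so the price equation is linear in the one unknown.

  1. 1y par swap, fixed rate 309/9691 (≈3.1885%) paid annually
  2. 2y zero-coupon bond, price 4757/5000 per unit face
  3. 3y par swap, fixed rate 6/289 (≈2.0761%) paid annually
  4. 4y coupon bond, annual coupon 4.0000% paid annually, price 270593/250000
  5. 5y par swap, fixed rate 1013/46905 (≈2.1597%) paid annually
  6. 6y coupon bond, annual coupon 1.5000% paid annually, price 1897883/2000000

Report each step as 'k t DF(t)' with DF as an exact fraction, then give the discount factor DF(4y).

step 1 [1y] swap r/1=309/9691: DF=(1 − 309/9691·(0))/(1+309/9691) = 9691/10000 ≈ 0.969100
step 2 [2y] zero: DF = P = 4757/5000 ≈ 0.951400
step 3 [3y] swap r/1=6/289: DF=(1 − 6/289·(0.969100+0.951400))/(1+6/289) = 4703/5000 ≈ 0.940600
step 4 [4y] bond c/1=1/25: DF=(270593/250000 − 1/25·(0.969100+0.951400+0.940600))/(1+1/25) = 9307/10000 ≈ 0.930700
step 5 [5y] swap r/1=1013/46905: DF=(1 − 1013/46905·(0.969100+0.951400+0.940600+0.930700))/(1+1013/46905) = 8987/10000 ≈ 0.898700
step 6 [6y] bond c/1=3/200: DF=(1897883/2000000 − 3/200·(0.969100+0.951400+0.940600+0.930700+0.898700))/(1+3/200) = 541/625 ≈ 0.865600

1 1 9691/10000
2 2 4757/5000
3 3 4703/5000
4 4 9307/10000
5 5 8987/10000
6 6 541/625
DF(4y) = 9307/10000 ≈ 0.930700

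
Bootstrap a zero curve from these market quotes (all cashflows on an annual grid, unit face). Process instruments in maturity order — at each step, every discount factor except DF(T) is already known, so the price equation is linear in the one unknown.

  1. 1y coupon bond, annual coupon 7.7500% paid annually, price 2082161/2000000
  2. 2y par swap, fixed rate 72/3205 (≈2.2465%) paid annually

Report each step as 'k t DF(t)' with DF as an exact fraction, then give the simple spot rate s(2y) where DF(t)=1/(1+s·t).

step 1 [1y] bond c/1=31/400: DF=(2082161/2000000 − 31/400·(0))/(1+31/400) = 4831/5000 ≈ 0.966200
step 2 [2y] swap r/1=72/3205: DF=(1 − 72/3205·(0.966200))/(1+72/3205) = 598/625 ≈ 0.956800

1 1 4831/5000
2 2 598/625
s(2y) = (1/(598/625) − 1)/(2) = 27/1196 ≈ 2.2575%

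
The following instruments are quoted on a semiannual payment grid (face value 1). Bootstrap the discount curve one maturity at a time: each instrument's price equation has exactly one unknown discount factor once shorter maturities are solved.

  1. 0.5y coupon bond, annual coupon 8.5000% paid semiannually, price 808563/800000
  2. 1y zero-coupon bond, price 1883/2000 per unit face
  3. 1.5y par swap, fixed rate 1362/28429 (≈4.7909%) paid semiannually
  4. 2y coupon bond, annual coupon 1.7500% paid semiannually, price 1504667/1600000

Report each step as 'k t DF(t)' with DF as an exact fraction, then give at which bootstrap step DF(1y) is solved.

step 1 [0.5y] bond c/2=17/400: DF=(808563/800000 − 17/400·(0))/(1+17/400) = 1939/2000 ≈ 0.969500
step 2 [1y] zero: DF = P = 1883/2000 ≈ 0.941500
step 3 [1.5y] swap r/2=681/28429: DF=(1 − 681/28429·(0.969500+0.941500))/(1+681/28429) = 9319/10000 ≈ 0.931900
step 4 [2y] bond c/2=7/800: DF=(1504667/1600000 − 7/800·(0.969500+0.941500+0.931900))/(1+7/800) = 2269/2500 ≈ 0.907600

1 1/2 1939/2000
2 1 1883/2000
3 3/2 9319/10000
4 2 2269/2500
DF(1y) is solved at step 2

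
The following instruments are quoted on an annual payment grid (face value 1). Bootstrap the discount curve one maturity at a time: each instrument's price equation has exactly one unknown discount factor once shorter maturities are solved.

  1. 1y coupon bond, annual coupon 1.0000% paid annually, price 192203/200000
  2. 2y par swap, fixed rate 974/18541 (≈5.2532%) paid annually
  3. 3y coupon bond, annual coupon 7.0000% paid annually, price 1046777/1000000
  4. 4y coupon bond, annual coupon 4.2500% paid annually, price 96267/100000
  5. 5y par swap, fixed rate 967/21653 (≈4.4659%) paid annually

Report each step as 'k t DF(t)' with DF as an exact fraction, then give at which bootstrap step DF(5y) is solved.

1 1 1903/2000
2 2 4513/5000
3 3 857/1000
4 4 8129/10000
5 5 4033/5000
DF(5y) is solved at step 5

step 1 [1y] bond c/1=1/100: DF=(192203/200000 − 1/100·(0))/(1+1/100) = 1903/2000 ≈ 0.951500
step 2 [2y] swap r/1=974/18541: DF=(1 − 974/18541·(0.951500))/(1+974/18541) = 4513/5000 ≈ 0.902600
step 3 [3y] bond c/1=7/100: DF=(1046777/1000000 − 7/100·(0.951500+0.902600))/(1+7/100) = 857/1000 ≈ 0.857000
step 4 [4y] bond c/1=17/400: DF=(96267/100000 − 17/400·(0.951500+0.902600+0.857000))/(1+17/400) = 8129/10000 ≈ 0.812900
step 5 [5y] swap r/1=967/21653: DF=(1 − 967/21653·(0.951500+0.902600+0.857000+0.812900))/(1+967/21653) = 4033/5000 ≈ 0.806600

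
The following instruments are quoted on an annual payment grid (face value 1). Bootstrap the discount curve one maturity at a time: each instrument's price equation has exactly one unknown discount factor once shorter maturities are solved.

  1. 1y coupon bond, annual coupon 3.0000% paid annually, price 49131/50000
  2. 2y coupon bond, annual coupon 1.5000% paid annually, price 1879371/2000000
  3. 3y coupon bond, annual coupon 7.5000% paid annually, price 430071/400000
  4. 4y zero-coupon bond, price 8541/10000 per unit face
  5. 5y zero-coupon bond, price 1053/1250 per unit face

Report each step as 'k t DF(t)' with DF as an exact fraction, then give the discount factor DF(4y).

1 1 477/500
2 2 9117/10000
3 3 87/100
4 4 8541/10000
5 5 1053/1250
DF(4y) = 8541/10000 ≈ 0.854100

step 1 [1y] bond c/1=3/100: DF=(49131/50000 − 3/100·(0))/(1+3/100) = 477/500 ≈ 0.954000
step 2 [2y] bond c/1=3/200: DF=(1879371/2000000 − 3/200·(0.954000))/(1+3/200) = 9117/10000 ≈ 0.911700
step 3 [3y] bond c/1=3/40: DF=(430071/400000 − 3/40·(0.954000+0.911700))/(1+3/40) = 87/100 ≈ 0.870000
step 4 [4y] zero: DF = P = 8541/10000 ≈ 0.854100
step 5 [5y] zero: DF = P = 1053/1250 ≈ 0.842400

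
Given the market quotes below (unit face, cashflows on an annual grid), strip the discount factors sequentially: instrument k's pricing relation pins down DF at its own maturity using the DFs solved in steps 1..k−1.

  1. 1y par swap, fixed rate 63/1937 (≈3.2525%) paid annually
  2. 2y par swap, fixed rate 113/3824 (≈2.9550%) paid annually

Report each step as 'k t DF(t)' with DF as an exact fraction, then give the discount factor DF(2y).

1 1 1937/2000
2 2 1887/2000
DF(2y) = 1887/2000 ≈ 0.943500

step 1 [1y] swap r/1=63/1937: DF=(1 − 63/1937·(0))/(1+63/1937) = 1937/2000 ≈ 0.968500
step 2 [2y] swap r/1=113/3824: DF=(1 − 113/3824·(0.968500))/(1+113/3824) = 1887/2000 ≈ 0.943500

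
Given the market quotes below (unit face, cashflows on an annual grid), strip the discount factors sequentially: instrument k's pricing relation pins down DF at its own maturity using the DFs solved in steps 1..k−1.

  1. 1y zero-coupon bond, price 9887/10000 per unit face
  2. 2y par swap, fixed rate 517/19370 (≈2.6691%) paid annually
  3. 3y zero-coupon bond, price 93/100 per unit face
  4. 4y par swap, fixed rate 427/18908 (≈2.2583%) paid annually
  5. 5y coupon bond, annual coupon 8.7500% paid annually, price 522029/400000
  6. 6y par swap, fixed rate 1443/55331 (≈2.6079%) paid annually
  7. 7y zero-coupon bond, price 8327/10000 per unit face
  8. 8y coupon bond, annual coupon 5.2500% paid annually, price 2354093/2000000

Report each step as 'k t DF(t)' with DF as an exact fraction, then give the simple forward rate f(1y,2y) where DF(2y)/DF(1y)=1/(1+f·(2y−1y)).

step 1 [1y] zero: DF = P = 9887/10000 ≈ 0.988700
step 2 [2y] swap r/1=517/19370: DF=(1 − 517/19370·(0.988700))/(1+517/19370) = 9483/10000 ≈ 0.948300
step 3 [3y] zero: DF = P = 93/100 ≈ 0.930000
step 4 [4y] swap r/1=427/18908: DF=(1 − 427/18908·(0.988700+0.948300+0.930000))/(1+427/18908) = 4573/5000 ≈ 0.914600
step 5 [5y] bond c/1=7/80: DF=(522029/400000 − 7/80·(0.988700+0.948300+0.930000+0.914600))/(1+7/80) = 4479/5000 ≈ 0.895800
step 6 [6y] swap r/1=1443/55331: DF=(1 − 1443/55331·(0.988700+0.948300+0.930000+0.914600+0.895800))/(1+1443/55331) = 8557/10000 ≈ 0.855700
step 7 [7y] zero: DF = P = 8327/10000 ≈ 0.832700
step 8 [8y] bond c/1=21/400: DF=(2354093/2000000 − 21/400·(0.988700+0.948300+0.930000+0.914600+0.895800+0.855700+0.832700))/(1+21/400) = 1001/1250 ≈ 0.800800

1 1 9887/10000
2 2 9483/10000
3 3 93/100
4 4 4573/5000
5 5 4479/5000
6 6 8557/10000
7 7 8327/10000
8 8 1001/1250
f(1y,2y) = ((9887/10000)/(9483/10000) − 1)/(1) = 404/9483 ≈ 4.2603%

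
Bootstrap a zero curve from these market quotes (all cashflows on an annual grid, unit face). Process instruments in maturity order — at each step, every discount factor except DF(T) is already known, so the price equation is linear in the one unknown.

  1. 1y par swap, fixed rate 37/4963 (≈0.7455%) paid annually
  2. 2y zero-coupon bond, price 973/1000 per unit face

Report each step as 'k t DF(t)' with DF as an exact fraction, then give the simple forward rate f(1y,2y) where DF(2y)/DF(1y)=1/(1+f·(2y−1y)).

step 1 [1y] swap r/1=37/4963: DF=(1 − 37/4963·(0))/(1+37/4963) = 4963/5000 ≈ 0.992600
step 2 [2y] zero: DF = P = 973/1000 ≈ 0.973000

1 1 4963/5000
2 2 973/1000
f(1y,2y) = ((4963/5000)/(973/1000) − 1)/(1) = 14/695 ≈ 2.0144%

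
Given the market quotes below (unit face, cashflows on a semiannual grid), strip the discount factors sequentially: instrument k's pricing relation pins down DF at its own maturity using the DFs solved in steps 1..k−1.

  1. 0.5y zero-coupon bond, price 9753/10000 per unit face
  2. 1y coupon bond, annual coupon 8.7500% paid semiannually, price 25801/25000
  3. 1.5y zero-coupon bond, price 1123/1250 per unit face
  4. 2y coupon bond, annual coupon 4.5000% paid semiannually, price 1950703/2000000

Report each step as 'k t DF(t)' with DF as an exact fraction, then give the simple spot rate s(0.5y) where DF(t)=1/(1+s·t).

step 1 [0.5y] zero: DF = P = 9753/10000 ≈ 0.975300
step 2 [1y] bond c/2=7/160: DF=(25801/25000 − 7/160·(0.975300))/(1+7/160) = 9479/10000 ≈ 0.947900
step 3 [1.5y] zero: DF = P = 1123/1250 ≈ 0.898400
step 4 [2y] bond c/2=9/400: DF=(1950703/2000000 − 9/400·(0.975300+0.947900+0.898400))/(1+9/400) = 4459/5000 ≈ 0.891800

1 1/2 9753/10000
2 1 9479/10000
3 3/2 1123/1250
4 2 4459/5000
s(0.5y) = (1/(9753/10000) − 1)/(1/2) = 494/9753 ≈ 5.0651%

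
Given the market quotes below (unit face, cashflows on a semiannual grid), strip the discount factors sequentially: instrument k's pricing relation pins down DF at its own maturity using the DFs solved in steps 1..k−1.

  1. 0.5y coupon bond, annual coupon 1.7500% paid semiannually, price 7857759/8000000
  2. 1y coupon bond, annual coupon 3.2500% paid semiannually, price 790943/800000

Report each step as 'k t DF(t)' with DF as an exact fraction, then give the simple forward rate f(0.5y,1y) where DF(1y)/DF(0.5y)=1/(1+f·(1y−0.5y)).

step 1 [0.5y] bond c/2=7/800: DF=(7857759/8000000 − 7/800·(0))/(1+7/800) = 9737/10000 ≈ 0.973700
step 2 [1y] bond c/2=13/800: DF=(790943/800000 − 13/800·(0.973700))/(1+13/800) = 9573/10000 ≈ 0.957300

1 1/2 9737/10000
2 1 9573/10000
f(0.5y,1y) = ((9737/10000)/(9573/10000) − 1)/(1/2) = 328/9573 ≈ 3.4263%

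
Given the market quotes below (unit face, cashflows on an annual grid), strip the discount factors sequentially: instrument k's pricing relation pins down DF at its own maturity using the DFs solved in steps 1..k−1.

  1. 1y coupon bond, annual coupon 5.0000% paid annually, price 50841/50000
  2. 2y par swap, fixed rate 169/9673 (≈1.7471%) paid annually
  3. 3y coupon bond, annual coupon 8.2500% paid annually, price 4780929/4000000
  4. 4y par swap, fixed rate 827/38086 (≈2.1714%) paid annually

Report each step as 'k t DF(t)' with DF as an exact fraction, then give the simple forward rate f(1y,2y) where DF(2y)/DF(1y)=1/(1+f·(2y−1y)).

step 1 [1y] bond c/1=1/20: DF=(50841/50000 − 1/20·(0))/(1+1/20) = 2421/2500 ≈ 0.968400
step 2 [2y] swap r/1=169/9673: DF=(1 − 169/9673·(0.968400))/(1+169/9673) = 4831/5000 ≈ 0.966200
step 3 [3y] bond c/1=33/400: DF=(4780929/4000000 − 33/400·(0.968400+0.966200))/(1+33/400) = 9567/10000 ≈ 0.956700
step 4 [4y] swap r/1=827/38086: DF=(1 − 827/38086·(0.968400+0.966200+0.956700))/(1+827/38086) = 9173/10000 ≈ 0.917300

1 1 2421/2500
2 2 4831/5000
3 3 9567/10000
4 4 9173/10000
f(1y,2y) = ((2421/2500)/(4831/5000) − 1)/(1) = 11/4831 ≈ 0.2277%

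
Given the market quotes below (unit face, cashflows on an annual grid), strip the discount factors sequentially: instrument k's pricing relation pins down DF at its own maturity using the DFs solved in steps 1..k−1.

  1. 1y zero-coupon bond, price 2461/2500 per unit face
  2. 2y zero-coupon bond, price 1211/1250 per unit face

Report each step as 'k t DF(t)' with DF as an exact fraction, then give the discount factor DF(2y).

step 1 [1y] zero: DF = P = 2461/2500 ≈ 0.984400
step 2 [2y] zero: DF = P = 1211/1250 ≈ 0.968800

1 1 2461/2500
2 2 1211/1250
DF(2y) = 1211/1250 ≈ 0.968800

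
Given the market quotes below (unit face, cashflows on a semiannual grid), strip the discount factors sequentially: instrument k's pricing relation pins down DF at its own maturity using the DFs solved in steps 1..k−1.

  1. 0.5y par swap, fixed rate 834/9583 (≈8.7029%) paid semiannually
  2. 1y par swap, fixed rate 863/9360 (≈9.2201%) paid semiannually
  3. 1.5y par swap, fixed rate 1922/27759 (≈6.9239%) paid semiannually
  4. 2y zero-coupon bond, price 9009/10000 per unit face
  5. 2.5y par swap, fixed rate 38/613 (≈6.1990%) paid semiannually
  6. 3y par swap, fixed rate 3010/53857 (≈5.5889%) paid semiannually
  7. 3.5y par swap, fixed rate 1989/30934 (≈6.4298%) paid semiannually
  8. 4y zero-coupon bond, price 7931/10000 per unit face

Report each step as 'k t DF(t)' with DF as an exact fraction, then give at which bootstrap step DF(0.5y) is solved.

1 1/2 9583/10000
2 1 9137/10000
3 3/2 9039/10000
4 2 9009/10000
5 5/2 4297/5000
6 3 1699/2000
7 7/2 8011/10000
8 4 7931/10000
DF(0.5y) is solved at step 1

step 1 [0.5y] swap r/2=417/9583: DF=(1 − 417/9583·(0))/(1+417/9583) = 9583/10000 ≈ 0.958300
step 2 [1y] swap r/2=863/18720: DF=(1 − 863/18720·(0.958300))/(1+863/18720) = 9137/10000 ≈ 0.913700
step 3 [1.5y] swap r/2=961/27759: DF=(1 − 961/27759·(0.958300+0.913700))/(1+961/27759) = 9039/10000 ≈ 0.903900
step 4 [2y] zero: DF = P = 9009/10000 ≈ 0.900900
step 5 [2.5y] swap r/2=19/613: DF=(1 − 19/613·(0.958300+0.913700+0.903900+0.900900))/(1+19/613) = 4297/5000 ≈ 0.859400
step 6 [3y] swap r/2=1505/53857: DF=(1 − 1505/53857·(0.958300+0.913700+0.903900+0.900900+0.859400))/(1+1505/53857) = 1699/2000 ≈ 0.849500
step 7 [3.5y] swap r/2=1989/61868: DF=(1 − 1989/61868·(0.958300+0.913700+0.903900+0.900900+0.859400+0.849500))/(1+1989/61868) = 8011/10000 ≈ 0.801100
step 8 [4y] zero: DF = P = 7931/10000 ≈ 0.793100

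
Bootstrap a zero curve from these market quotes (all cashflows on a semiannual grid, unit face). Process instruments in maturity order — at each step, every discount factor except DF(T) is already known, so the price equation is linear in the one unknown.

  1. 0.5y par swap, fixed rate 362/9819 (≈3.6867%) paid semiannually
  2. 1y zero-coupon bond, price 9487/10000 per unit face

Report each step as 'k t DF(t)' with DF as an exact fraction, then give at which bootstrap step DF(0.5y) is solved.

step 1 [0.5y] swap r/2=181/9819: DF=(1 − 181/9819·(0))/(1+181/9819) = 9819/10000 ≈ 0.981900
step 2 [1y] zero: DF = P = 9487/10000 ≈ 0.948700

1 1/2 9819/10000
2 1 9487/10000
DF(0.5y) is solved at step 1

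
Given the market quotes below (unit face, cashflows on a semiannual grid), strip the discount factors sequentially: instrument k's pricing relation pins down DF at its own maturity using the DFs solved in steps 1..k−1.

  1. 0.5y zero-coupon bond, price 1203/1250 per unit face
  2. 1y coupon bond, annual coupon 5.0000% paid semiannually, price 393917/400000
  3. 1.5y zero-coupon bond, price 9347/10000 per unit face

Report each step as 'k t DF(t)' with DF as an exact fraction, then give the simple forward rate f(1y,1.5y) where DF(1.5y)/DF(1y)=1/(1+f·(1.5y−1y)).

step 1 [0.5y] zero: DF = P = 1203/1250 ≈ 0.962400
step 2 [1y] bond c/2=1/40: DF=(393917/400000 − 1/40·(0.962400))/(1+1/40) = 9373/10000 ≈ 0.937300
step 3 [1.5y] zero: DF = P = 9347/10000 ≈ 0.934700

1 1/2 1203/1250
2 1 9373/10000
3 3/2 9347/10000
f(1y,1.5y) = ((9373/10000)/(9347/10000) − 1)/(1/2) = 4/719 ≈ 0.5563%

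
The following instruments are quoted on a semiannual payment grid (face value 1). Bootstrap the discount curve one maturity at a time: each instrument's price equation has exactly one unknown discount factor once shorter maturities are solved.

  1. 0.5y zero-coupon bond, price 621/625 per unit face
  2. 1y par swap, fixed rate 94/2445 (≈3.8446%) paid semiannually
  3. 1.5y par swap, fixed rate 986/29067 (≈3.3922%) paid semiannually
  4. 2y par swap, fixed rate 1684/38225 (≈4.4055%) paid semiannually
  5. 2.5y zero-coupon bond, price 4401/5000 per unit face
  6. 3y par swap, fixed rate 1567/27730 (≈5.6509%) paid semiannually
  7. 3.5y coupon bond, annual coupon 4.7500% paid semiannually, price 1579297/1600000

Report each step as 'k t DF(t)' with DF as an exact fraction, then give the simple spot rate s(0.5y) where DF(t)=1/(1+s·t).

step 1 [0.5y] zero: DF = P = 621/625 ≈ 0.993600
step 2 [1y] swap r/2=47/2445: DF=(1 − 47/2445·(0.993600))/(1+47/2445) = 1203/1250 ≈ 0.962400
step 3 [1.5y] swap r/2=493/29067: DF=(1 − 493/29067·(0.993600+0.962400))/(1+493/29067) = 9507/10000 ≈ 0.950700
step 4 [2y] swap r/2=842/38225: DF=(1 − 842/38225·(0.993600+0.962400+0.950700))/(1+842/38225) = 4579/5000 ≈ 0.915800
step 5 [2.5y] zero: DF = P = 4401/5000 ≈ 0.880200
step 6 [3y] swap r/2=1567/55460: DF=(1 − 1567/55460·(0.993600+0.962400+0.950700+0.915800+0.880200))/(1+1567/55460) = 8433/10000 ≈ 0.843300
step 7 [3.5y] bond c/2=19/800: DF=(1579297/1600000 − 19/800·(0.993600+0.962400+0.950700+0.915800+0.880200+0.843300))/(1+19/800) = 1671/2000 ≈ 0.835500

1 1/2 621/625
2 1 1203/1250
3 3/2 9507/10000
4 2 4579/5000
5 5/2 4401/5000
6 3 8433/10000
7 7/2 1671/2000
s(0.5y) = (1/(621/625) − 1)/(1/2) = 8/621 ≈ 1.2882%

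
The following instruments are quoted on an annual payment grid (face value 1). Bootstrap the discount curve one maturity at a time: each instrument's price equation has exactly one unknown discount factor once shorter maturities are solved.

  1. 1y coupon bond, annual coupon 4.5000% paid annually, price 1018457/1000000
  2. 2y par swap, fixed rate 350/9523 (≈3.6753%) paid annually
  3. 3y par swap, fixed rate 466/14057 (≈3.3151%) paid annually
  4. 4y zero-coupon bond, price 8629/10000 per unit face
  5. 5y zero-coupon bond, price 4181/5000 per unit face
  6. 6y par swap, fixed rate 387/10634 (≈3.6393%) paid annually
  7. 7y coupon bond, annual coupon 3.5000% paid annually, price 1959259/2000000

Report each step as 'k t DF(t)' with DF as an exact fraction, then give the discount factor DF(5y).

step 1 [1y] bond c/1=9/200: DF=(1018457/1000000 − 9/200·(0))/(1+9/200) = 4873/5000 ≈ 0.974600
step 2 [2y] swap r/1=350/9523: DF=(1 − 350/9523·(0.974600))/(1+350/9523) = 93/100 ≈ 0.930000
step 3 [3y] swap r/1=466/14057: DF=(1 − 466/14057·(0.974600+0.930000))/(1+466/14057) = 2267/2500 ≈ 0.906800
step 4 [4y] zero: DF = P = 8629/10000 ≈ 0.862900
step 5 [5y] zero: DF = P = 4181/5000 ≈ 0.836200
step 6 [6y] swap r/1=387/10634: DF=(1 − 387/10634·(0.974600+0.930000+0.906800+0.862900+0.836200))/(1+387/10634) = 1613/2000 ≈ 0.806500
step 7 [7y] bond c/1=7/200: DF=(1959259/2000000 − 7/200·(0.974600+0.930000+0.906800+0.862900+0.836200+0.806500))/(1+7/200) = 7667/10000 ≈ 0.766700

1 1 4873/5000
2 2 93/100
3 3 2267/2500
4 4 8629/10000
5 5 4181/5000
6 6 1613/2000
7 7 7667/10000
DF(5y) = 4181/5000 ≈ 0.836200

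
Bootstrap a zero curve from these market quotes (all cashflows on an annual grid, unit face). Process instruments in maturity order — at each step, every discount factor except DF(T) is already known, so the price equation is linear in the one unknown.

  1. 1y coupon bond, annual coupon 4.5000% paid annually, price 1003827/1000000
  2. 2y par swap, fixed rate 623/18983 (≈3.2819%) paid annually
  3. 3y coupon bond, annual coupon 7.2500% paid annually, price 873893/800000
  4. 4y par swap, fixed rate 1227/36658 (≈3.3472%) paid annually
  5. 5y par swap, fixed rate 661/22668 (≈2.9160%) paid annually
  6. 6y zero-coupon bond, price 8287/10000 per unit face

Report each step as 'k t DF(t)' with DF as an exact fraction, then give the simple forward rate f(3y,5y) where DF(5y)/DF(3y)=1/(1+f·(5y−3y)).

1 1 4803/5000
2 2 9377/10000
3 3 4451/5000
4 4 8773/10000
5 5 4339/5000
6 6 8287/10000
f(3y,5y) = ((4451/5000)/(4339/5000) − 1)/(2) = 56/4339 ≈ 1.2906%

step 1 [1y] bond c/1=9/200: DF=(1003827/1000000 − 9/200·(0))/(1+9/200) = 4803/5000 ≈ 0.960600
step 2 [2y] swap r/1=623/18983: DF=(1 − 623/18983·(0.960600))/(1+623/18983) = 9377/10000 ≈ 0.937700
step 3 [3y] bond c/1=29/400: DF=(873893/800000 − 29/400·(0.960600+0.937700))/(1+29/400) = 4451/5000 ≈ 0.890200
step 4 [4y] swap r/1=1227/36658: DF=(1 − 1227/36658·(0.960600+0.937700+0.890200))/(1+1227/36658) = 8773/10000 ≈ 0.877300
step 5 [5y] swap r/1=661/22668: DF=(1 − 661/22668·(0.960600+0.937700+0.890200+0.877300))/(1+661/22668) = 4339/5000 ≈ 0.867800
step 6 [6y] zero: DF = P = 8287/10000 ≈ 0.828700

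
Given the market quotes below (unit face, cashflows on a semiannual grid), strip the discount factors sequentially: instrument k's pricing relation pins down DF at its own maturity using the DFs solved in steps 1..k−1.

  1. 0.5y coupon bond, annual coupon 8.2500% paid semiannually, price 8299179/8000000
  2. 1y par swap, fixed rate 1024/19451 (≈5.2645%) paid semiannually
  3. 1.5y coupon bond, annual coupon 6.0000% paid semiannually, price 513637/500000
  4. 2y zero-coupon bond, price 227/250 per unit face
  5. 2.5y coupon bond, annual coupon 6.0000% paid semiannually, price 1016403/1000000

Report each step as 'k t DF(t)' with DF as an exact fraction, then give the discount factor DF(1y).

1 1/2 9963/10000
2 1 593/625
3 3/2 9407/10000
4 2 227/250
5 5/2 8763/10000
DF(1y) = 593/625 ≈ 0.948800

step 1 [0.5y] bond c/2=33/800: DF=(8299179/8000000 − 33/800·(0))/(1+33/800) = 9963/10000 ≈ 0.996300
step 2 [1y] swap r/2=512/19451: DF=(1 − 512/19451·(0.996300))/(1+512/19451) = 593/625 ≈ 0.948800
step 3 [1.5y] bond c/2=3/100: DF=(513637/500000 − 3/100·(0.996300+0.948800))/(1+3/100) = 9407/10000 ≈ 0.940700
step 4 [2y] zero: DF = P = 227/250 ≈ 0.908000
step 5 [2.5y] bond c/2=3/100: DF=(1016403/1000000 − 3/100·(0.996300+0.948800+0.940700+0.908000))/(1+3/100) = 8763/10000 ≈ 0.876300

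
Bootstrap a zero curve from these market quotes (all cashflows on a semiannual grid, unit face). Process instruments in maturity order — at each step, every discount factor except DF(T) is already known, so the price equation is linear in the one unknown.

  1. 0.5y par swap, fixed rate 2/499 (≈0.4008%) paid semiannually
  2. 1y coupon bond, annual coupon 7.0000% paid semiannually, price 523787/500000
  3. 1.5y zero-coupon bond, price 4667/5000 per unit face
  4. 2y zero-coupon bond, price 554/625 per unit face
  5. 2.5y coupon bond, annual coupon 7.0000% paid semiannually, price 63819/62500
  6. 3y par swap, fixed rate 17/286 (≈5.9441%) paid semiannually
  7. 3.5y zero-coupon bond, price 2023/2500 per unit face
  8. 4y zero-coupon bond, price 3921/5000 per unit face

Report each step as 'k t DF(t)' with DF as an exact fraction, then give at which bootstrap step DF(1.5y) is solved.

step 1 [0.5y] swap r/2=1/499: DF=(1 − 1/499·(0))/(1+1/499) = 499/500 ≈ 0.998000
step 2 [1y] bond c/2=7/200: DF=(523787/500000 − 7/200·(0.998000))/(1+7/200) = 1223/1250 ≈ 0.978400
step 3 [1.5y] zero: DF = P = 4667/5000 ≈ 0.933400
step 4 [2y] zero: DF = P = 554/625 ≈ 0.886400
step 5 [2.5y] bond c/2=7/200: DF=(63819/62500 − 7/200·(0.998000+0.978400+0.933400+0.886400))/(1+7/200) = 4291/5000 ≈ 0.858200
step 6 [3y] swap r/2=17/572: DF=(1 − 17/572·(0.998000+0.978400+0.933400+0.886400+0.858200))/(1+17/572) = 523/625 ≈ 0.836800
step 7 [3.5y] zero: DF = P = 2023/2500 ≈ 0.809200
step 8 [4y] zero: DF = P = 3921/5000 ≈ 0.784200

1 1/2 499/500
2 1 1223/1250
3 3/2 4667/5000
4 2 554/625
5 5/2 4291/5000
6 3 523/625
7 7/2 2023/2500
8 4 3921/5000
DF(1.5y) is solved at step 3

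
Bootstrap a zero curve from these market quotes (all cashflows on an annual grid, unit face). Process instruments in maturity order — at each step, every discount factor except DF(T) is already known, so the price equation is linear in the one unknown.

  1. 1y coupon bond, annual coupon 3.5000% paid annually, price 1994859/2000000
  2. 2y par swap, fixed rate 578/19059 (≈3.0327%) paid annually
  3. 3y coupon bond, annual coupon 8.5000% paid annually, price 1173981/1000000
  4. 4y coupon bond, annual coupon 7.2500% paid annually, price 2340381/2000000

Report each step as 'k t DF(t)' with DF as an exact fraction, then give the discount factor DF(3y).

step 1 [1y] bond c/1=7/200: DF=(1994859/2000000 − 7/200·(0))/(1+7/200) = 9637/10000 ≈ 0.963700
step 2 [2y] swap r/1=578/19059: DF=(1 − 578/19059·(0.963700))/(1+578/19059) = 4711/5000 ≈ 0.942200
step 3 [3y] bond c/1=17/200: DF=(1173981/1000000 − 17/200·(0.963700+0.942200))/(1+17/200) = 9327/10000 ≈ 0.932700
step 4 [4y] bond c/1=29/400: DF=(2340381/2000000 − 29/400·(0.963700+0.942200+0.932700))/(1+29/400) = 562/625 ≈ 0.899200

1 1 9637/10000
2 2 4711/5000
3 3 9327/10000
4 4 562/625
DF(3y) = 9327/10000 ≈ 0.932700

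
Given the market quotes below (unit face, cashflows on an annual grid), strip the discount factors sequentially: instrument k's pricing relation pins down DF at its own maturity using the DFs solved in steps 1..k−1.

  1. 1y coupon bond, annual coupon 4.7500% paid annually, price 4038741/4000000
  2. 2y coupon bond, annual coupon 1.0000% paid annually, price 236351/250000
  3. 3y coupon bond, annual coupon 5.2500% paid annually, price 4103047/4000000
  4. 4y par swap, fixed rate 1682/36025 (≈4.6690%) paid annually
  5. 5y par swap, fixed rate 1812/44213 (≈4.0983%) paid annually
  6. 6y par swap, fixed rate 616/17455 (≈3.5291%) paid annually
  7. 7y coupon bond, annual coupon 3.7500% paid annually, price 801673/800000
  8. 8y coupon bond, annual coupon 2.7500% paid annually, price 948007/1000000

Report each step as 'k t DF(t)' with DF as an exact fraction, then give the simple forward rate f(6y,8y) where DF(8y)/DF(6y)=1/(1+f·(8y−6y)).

1 1 9639/10000
2 2 1853/2000
3 3 8803/10000
4 4 4159/5000
5 5 2047/2500
6 6 1019/1250
7 7 3883/5000
8 8 7617/10000
f(6y,8y) = ((1019/1250)/(7617/10000) − 1)/(2) = 535/15234 ≈ 3.5119%

step 1 [1y] bond c/1=19/400: DF=(4038741/4000000 − 19/400·(0))/(1+19/400) = 9639/10000 ≈ 0.963900
step 2 [2y] bond c/1=1/100: DF=(236351/250000 − 1/100·(0.963900))/(1+1/100) = 1853/2000 ≈ 0.926500
step 3 [3y] bond c/1=21/400: DF=(4103047/4000000 − 21/400·(0.963900+0.926500))/(1+21/400) = 8803/10000 ≈ 0.880300
step 4 [4y] swap r/1=1682/36025: DF=(1 − 1682/36025·(0.963900+0.926500+0.880300))/(1+1682/36025) = 4159/5000 ≈ 0.831800
step 5 [5y] swap r/1=1812/44213: DF=(1 − 1812/44213·(0.963900+0.926500+0.880300+0.831800))/(1+1812/44213) = 2047/2500 ≈ 0.818800
step 6 [6y] swap r/1=616/17455: DF=(1 − 616/17455·(0.963900+0.926500+0.880300+0.831800+0.818800))/(1+616/17455) = 1019/1250 ≈ 0.815200
step 7 [7y] bond c/1=3/80: DF=(801673/800000 − 3/80·(0.963900+0.926500+0.880300+0.831800+0.818800+0.815200))/(1+3/80) = 3883/5000 ≈ 0.776600
step 8 [8y] bond c/1=11/400: DF=(948007/1000000 − 11/400·(0.963900+0.926500+0.880300+0.831800+0.818800+0.815200+0.776600))/(1+11/400) = 7617/10000 ≈ 0.761700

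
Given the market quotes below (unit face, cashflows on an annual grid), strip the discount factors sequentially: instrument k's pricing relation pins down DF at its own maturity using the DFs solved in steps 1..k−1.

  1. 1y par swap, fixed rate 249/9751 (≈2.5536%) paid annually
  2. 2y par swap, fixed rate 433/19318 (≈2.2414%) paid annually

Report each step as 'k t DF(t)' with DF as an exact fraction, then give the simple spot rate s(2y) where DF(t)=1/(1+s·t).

1 1 9751/10000
2 2 9567/10000
s(2y) = (1/(9567/10000) − 1)/(2) = 433/19134 ≈ 2.2630%

step 1 [1y] swap r/1=249/9751: DF=(1 − 249/9751·(0))/(1+249/9751) = 9751/10000 ≈ 0.975100
step 2 [2y] swap r/1=433/19318: DF=(1 − 433/19318·(0.975100))/(1+433/19318) = 9567/10000 ≈ 0.956700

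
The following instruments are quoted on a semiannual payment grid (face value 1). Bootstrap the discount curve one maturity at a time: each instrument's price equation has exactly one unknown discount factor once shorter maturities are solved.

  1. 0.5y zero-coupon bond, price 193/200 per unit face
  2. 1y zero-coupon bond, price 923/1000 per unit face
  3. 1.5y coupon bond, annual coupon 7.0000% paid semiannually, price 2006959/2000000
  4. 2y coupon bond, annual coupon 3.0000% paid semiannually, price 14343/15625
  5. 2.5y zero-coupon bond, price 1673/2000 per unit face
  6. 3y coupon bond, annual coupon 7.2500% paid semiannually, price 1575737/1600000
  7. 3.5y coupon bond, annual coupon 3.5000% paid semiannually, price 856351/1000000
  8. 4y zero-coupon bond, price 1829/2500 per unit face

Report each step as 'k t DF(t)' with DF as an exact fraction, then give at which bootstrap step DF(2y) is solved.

1 1/2 193/200
2 1 923/1000
3 3/2 9057/10000
4 2 8631/10000
5 5/2 1673/2000
6 3 1983/2500
7 7/2 7507/10000
8 4 1829/2500
DF(2y) is solved at step 4

step 1 [0.5y] zero: DF = P = 193/200 ≈ 0.965000
step 2 [1y] zero: DF = P = 923/1000 ≈ 0.923000
step 3 [1.5y] bond c/2=7/200: DF=(2006959/2000000 − 7/200·(0.965000+0.923000))/(1+7/200) = 9057/10000 ≈ 0.905700
step 4 [2y] bond c/2=3/200: DF=(14343/15625 − 3/200·(0.965000+0.923000+0.905700))/(1+3/200) = 8631/10000 ≈ 0.863100
step 5 [2.5y] zero: DF = P = 1673/2000 ≈ 0.836500
step 6 [3y] bond c/2=29/800: DF=(1575737/1600000 − 29/800·(0.965000+0.923000+0.905700+0.863100+0.836500))/(1+29/800) = 1983/2500 ≈ 0.793200
step 7 [3.5y] bond c/2=7/400: DF=(856351/1000000 − 7/400·(0.965000+0.923000+0.905700+0.863100+0.836500+0.793200))/(1+7/400) = 7507/10000 ≈ 0.750700
step 8 [4y] zero: DF = P = 1829/2500 ≈ 0.731600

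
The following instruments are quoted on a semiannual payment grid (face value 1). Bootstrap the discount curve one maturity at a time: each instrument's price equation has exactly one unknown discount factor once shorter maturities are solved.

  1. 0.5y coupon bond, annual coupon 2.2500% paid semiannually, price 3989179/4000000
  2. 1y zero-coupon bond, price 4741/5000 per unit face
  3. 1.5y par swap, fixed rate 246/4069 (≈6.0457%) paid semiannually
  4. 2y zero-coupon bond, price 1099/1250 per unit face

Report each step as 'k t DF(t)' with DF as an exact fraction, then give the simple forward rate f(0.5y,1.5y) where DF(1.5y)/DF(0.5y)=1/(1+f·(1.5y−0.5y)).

step 1 [0.5y] bond c/2=9/800: DF=(3989179/4000000 − 9/800·(0))/(1+9/800) = 4931/5000 ≈ 0.986200
step 2 [1y] zero: DF = P = 4741/5000 ≈ 0.948200
step 3 [1.5y] swap r/2=123/4069: DF=(1 − 123/4069·(0.986200+0.948200))/(1+123/4069) = 9139/10000 ≈ 0.913900
step 4 [2y] zero: DF = P = 1099/1250 ≈ 0.879200

1 1/2 4931/5000
2 1 4741/5000
3 3/2 9139/10000
4 2 1099/1250
f(0.5y,1.5y) = ((4931/5000)/(9139/10000) − 1)/(1) = 723/9139 ≈ 7.9112%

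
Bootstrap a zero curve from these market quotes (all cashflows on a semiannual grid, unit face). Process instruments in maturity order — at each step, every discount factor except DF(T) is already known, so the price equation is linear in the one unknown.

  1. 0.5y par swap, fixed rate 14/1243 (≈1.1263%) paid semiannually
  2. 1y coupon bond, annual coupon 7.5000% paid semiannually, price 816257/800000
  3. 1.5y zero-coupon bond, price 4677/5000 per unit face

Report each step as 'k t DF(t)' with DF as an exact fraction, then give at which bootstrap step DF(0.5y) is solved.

step 1 [0.5y] swap r/2=7/1243: DF=(1 − 7/1243·(0))/(1+7/1243) = 1243/1250 ≈ 0.994400
step 2 [1y] bond c/2=3/80: DF=(816257/800000 − 3/80·(0.994400))/(1+3/80) = 379/400 ≈ 0.947500
step 3 [1.5y] zero: DF = P = 4677/5000 ≈ 0.935400

1 1/2 1243/1250
2 1 379/400
3 3/2 4677/5000
DF(0.5y) is solved at step 1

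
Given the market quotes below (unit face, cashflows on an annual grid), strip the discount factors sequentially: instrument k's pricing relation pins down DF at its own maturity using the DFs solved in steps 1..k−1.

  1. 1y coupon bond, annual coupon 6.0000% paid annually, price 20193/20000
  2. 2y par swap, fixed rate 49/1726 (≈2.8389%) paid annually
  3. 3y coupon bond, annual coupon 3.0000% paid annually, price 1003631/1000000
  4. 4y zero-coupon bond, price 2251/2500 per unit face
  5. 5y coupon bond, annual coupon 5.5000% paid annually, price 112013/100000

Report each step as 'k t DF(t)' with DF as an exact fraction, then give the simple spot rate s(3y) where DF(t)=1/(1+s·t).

step 1 [1y] bond c/1=3/50: DF=(20193/20000 − 3/50·(0))/(1+3/50) = 381/400 ≈ 0.952500
step 2 [2y] swap r/1=49/1726: DF=(1 − 49/1726·(0.952500))/(1+49/1726) = 9461/10000 ≈ 0.946100
step 3 [3y] bond c/1=3/100: DF=(1003631/1000000 − 3/100·(0.952500+0.946100))/(1+3/100) = 9191/10000 ≈ 0.919100
step 4 [4y] zero: DF = P = 2251/2500 ≈ 0.900400
step 5 [5y] bond c/1=11/200: DF=(112013/100000 − 11/200·(0.952500+0.946100+0.919100+0.900400))/(1+11/200) = 8679/10000 ≈ 0.867900

1 1 381/400
2 2 9461/10000
3 3 9191/10000
4 4 2251/2500
5 5 8679/10000
s(3y) = (1/(9191/10000) − 1)/(3) = 809/27573 ≈ 2.9340%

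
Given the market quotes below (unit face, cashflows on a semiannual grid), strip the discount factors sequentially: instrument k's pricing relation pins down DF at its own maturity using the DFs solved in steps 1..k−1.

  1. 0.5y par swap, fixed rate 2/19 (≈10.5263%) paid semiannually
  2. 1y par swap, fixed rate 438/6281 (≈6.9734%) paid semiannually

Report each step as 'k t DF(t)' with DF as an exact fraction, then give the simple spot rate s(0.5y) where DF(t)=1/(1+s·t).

step 1 [0.5y] swap r/2=1/19: DF=(1 − 1/19·(0))/(1+1/19) = 19/20 ≈ 0.950000
step 2 [1y] swap r/2=219/6281: DF=(1 − 219/6281·(0.950000))/(1+219/6281) = 9343/10000 ≈ 0.934300

1 1/2 19/20
2 1 9343/10000
s(0.5y) = (1/(19/20) − 1)/(1/2) = 2/19 ≈ 10.5263%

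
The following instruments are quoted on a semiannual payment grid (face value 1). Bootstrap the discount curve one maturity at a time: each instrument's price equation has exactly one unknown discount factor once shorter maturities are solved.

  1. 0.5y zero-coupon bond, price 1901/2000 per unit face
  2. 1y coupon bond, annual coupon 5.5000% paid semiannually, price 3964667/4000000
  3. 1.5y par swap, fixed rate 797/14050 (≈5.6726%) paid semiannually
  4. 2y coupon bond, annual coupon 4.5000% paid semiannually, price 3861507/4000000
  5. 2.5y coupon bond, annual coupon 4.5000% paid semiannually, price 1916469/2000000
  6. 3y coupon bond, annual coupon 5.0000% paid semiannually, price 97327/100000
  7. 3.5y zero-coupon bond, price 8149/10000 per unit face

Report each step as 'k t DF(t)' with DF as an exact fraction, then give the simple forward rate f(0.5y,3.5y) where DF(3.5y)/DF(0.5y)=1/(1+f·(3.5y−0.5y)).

step 1 [0.5y] zero: DF = P = 1901/2000 ≈ 0.950500
step 2 [1y] bond c/2=11/400: DF=(3964667/4000000 − 11/400·(0.950500))/(1+11/400) = 587/625 ≈ 0.939200
step 3 [1.5y] swap r/2=797/28100: DF=(1 − 797/28100·(0.950500+0.939200))/(1+797/28100) = 9203/10000 ≈ 0.920300
step 4 [2y] bond c/2=9/400: DF=(3861507/4000000 − 9/400·(0.950500+0.939200+0.920300))/(1+9/400) = 8823/10000 ≈ 0.882300
step 5 [2.5y] bond c/2=9/400: DF=(1916469/2000000 − 9/400·(0.950500+0.939200+0.920300+0.882300))/(1+9/400) = 8559/10000 ≈ 0.855900
step 6 [3y] bond c/2=1/40: DF=(97327/100000 − 1/40·(0.950500+0.939200+0.920300+0.882300+0.855900))/(1+1/40) = 4193/5000 ≈ 0.838600
step 7 [3.5y] zero: DF = P = 8149/10000 ≈ 0.814900

1 1/2 1901/2000
2 1 587/625
3 3/2 9203/10000
4 2 8823/10000
5 5/2 8559/10000
6 3 4193/5000
7 7/2 8149/10000
f(0.5y,3.5y) = ((1901/2000)/(8149/10000) − 1)/(3) = 452/8149 ≈ 5.5467%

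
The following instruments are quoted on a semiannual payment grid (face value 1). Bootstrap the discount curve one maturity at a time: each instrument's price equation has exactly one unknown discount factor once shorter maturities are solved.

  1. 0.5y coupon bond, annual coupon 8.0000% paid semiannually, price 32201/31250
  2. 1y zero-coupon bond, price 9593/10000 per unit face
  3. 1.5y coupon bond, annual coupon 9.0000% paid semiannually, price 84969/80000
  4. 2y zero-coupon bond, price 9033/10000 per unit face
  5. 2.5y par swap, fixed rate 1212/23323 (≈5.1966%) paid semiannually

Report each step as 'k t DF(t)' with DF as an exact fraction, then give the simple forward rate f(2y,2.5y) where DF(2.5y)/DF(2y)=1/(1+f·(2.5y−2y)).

step 1 [0.5y] bond c/2=1/25: DF=(32201/31250 − 1/25·(0))/(1+1/25) = 2477/2500 ≈ 0.990800
step 2 [1y] zero: DF = P = 9593/10000 ≈ 0.959300
step 3 [1.5y] bond c/2=9/200: DF=(84969/80000 − 9/200·(0.990800+0.959300))/(1+9/200) = 2331/2500 ≈ 0.932400
step 4 [2y] zero: DF = P = 9033/10000 ≈ 0.903300
step 5 [2.5y] swap r/2=606/23323: DF=(1 − 606/23323·(0.990800+0.959300+0.932400+0.903300))/(1+606/23323) = 2197/2500 ≈ 0.878800

1 1/2 2477/2500
2 1 9593/10000
3 3/2 2331/2500
4 2 9033/10000
5 5/2 2197/2500
f(2y,2.5y) = ((9033/10000)/(2197/2500) − 1)/(1/2) = 245/4394 ≈ 5.5758%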